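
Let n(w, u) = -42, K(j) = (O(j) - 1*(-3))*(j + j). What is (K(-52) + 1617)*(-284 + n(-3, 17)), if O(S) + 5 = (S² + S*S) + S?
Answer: 180994874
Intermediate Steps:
O(S) = -5 + S + 2*S² (O(S) = -5 + ((S² + S*S) + S) = -5 + ((S² + S²) + S) = -5 + (2*S² + S) = -5 + (S + 2*S²) = -5 + S + 2*S²)
K(j) = 2*j*(-2 + j + 2*j²) (K(j) = ((-5 + j + 2*j²) - 1*(-3))*(j + j) = ((-5 + j + 2*j²) + 3)*(2*j) = (-2 + j + 2*j²)*(2*j) = 2*j*(-2 + j + 2*j²))
(K(-52) + 1617)*(-284 + n(-3, 17)) = (2*(-52)*(-2 - 52 + 2*(-52)²) + 1617)*(-284 - 42) = (2*(-52)*(-2 - 52 + 2*2704) + 1617)*(-326) = (2*(-52)*(-2 - 52 + 5408) + 1617)*(-326) = (2*(-52)*5354 + 1617)*(-326) = (-556816 + 1617)*(-326) = -555199*(-326) = 180994874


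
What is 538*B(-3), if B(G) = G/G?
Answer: 538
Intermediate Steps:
B(G) = 1
538*B(-3) = 538*1 = 538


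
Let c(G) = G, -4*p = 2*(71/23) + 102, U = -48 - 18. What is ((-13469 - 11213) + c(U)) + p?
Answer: -569826/23 ≈ -24775.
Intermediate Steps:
U = -66
p = -622/23 (p = -(2*(71/23) + 102)/4 = -(142/23 + 102)/4 = -1/4*2488/23 = -622/23 ≈ -27.043)
((-13469 - 11213) + c(U)) + p = ((-13469 - 11213) - 66) - 622/23 = (-24682 - 66) - 622/23 = -24748 - 622/23 = -569826/23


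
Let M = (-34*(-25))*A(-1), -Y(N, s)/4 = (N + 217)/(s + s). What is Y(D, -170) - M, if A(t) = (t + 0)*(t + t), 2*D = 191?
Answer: -57675/34 ≈ -1696.3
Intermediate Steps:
D = 191/2 (D = (½)*191 = 191/2 ≈ 95.500)
A(t) = 2*t² (A(t) = t*(2*t) = 2*t²)
Y(N, s) = -2*(217 + N)/s (Y(N, s) = -4*(N + 217)/(s + s) = -4*(217 + N)/(2*s) = -4*(217 + N)*1/(2*s) = -2*(217 + N)/s)
M = 1700 (M = (-34*(-25))*(2*(-1)²) = 850*(2*1) = 850*2 = 1700)
Y(D, -170) - M = 2*(-217 - 1*191/2)/(-170) - 1*1700 = 2*(-1/170)*(-217 - 191/2) - 1700 = 2*(-1/170)*(-625/2) - 1700 = 125/34 - 1700 = -57675/34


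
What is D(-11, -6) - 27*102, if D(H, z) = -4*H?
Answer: -2710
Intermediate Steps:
D(-11, -6) - 27*102 = -4*(-11) - 27*102 = 44 - 2754 = -2710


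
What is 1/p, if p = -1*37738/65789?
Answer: -65789/37738 ≈ -1.7433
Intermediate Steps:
p = -37738/65789 (p = -37738*1/65789 = -37738/65789 ≈ -0.57362)
1/p = 1/(-37738/65789) = -65789/37738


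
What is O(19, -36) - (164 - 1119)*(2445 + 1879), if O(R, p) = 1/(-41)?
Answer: 169306219/41 ≈ 4.1294e+6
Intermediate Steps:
O(R, p) = -1/41
O(19, -36) - (164 - 1119)*(2445 + 1879) = -1/41 - (164 - 1119)*(2445 + 1879) = -1/41 - (-955)*4324 = -1/41 - 1*(-4129420) = -1/41 + 4129420 = 169306219/41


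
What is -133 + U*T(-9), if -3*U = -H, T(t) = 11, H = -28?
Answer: -707/3 ≈ -235.67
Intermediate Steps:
U = -28/3 (U = -(-1)*(-28)/3 = -1/3*28 = -28/3 ≈ -9.3333)
-133 + U*T(-9) = -133 - 28/3*11 = -133 - 308/3 = -707/3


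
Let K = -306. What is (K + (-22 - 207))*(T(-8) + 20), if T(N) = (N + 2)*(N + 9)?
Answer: -7490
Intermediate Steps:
T(N) = (2 + N)*(9 + N)
(K + (-22 - 207))*(T(-8) + 20) = (-306 + (-22 - 207))*((18 + (-8)² + 11*(-8)) + 20) = (-306 - 229)*((18 + 64 - 88) + 20) = -535*(-6 + 20) = -535*14 = -7490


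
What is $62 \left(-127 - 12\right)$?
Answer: $-8618$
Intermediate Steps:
$62 \left(-127 - 12\right) = 62 \left(-139\right) = -8618$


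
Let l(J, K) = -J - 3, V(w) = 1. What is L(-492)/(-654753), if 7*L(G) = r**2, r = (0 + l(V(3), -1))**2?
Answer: -256/4583271 ≈ -5.5855e-5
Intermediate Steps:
l(J, K) = -3 - J
r = 16 (r = (0 + (-3 - 1*1))**2 = (0 + (-3 - 1))**2 = (0 - 4)**2 = (-4)**2 = 16)
L(G) = 256/7 (L(G) = (1/7)*16**2 = (1/7)*256 = 256/7)
L(-492)/(-654753) = (256/7)/(-654753) = (256/7)*(-1/654753) = -256/4583271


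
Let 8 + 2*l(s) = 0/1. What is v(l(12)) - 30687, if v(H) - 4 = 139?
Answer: -30544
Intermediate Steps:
l(s) = -4 (l(s) = -4 + (0/1)/2 = -4 + (0*1)/2 = -4 + (½)*0 = -4 + 0 = -4)
v(H) = 143 (v(H) = 4 + 139 = 143)
v(l(12)) - 30687 = 143 - 30687 = -30544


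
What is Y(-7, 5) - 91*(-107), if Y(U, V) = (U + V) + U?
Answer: 9728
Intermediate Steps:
Y(U, V) = V + 2*U
Y(-7, 5) - 91*(-107) = (5 + 2*(-7)) - 91*(-107) = (5 - 14) + 9737 = -9 + 9737 = 9728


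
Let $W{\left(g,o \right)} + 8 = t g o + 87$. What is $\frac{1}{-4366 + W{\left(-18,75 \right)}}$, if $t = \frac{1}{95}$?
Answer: $- \frac{19}{81723} \approx -0.00023249$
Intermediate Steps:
$t = \frac{1}{95} \approx 0.010526$
$W{\left(g,o \right)} = 79 + \frac{g o}{95}$ ($W{\left(g,o \right)} = -8 + \left(\frac{g}{95} o + 87\right) = -8 + \left(\frac{g o}{95} + 87\right) = -8 + \left(87 + \frac{g o}{95}\right) = 79 + \frac{g o}{95}$)
$\frac{1}{-4366 + W{\left(-18,75 \right)}} = \frac{1}{-4366 + \left(79 + \frac{1}{95} \left(-18\right) 75\right)} = \frac{1}{-4366 + \left(79 - \frac{270}{19}\right)} = \frac{1}{-4366 + \frac{1231}{19}} = \frac{1}{- \frac{81723}{19}} = - \frac{19}{81723}$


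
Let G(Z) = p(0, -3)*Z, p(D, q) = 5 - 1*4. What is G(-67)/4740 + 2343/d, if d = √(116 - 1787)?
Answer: -67/4740 - 781*I*√1671/557 ≈ -0.014135 - 57.317*I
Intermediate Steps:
d = I*√1671 (d = √(-1671) = I*√1671 ≈ 40.878*I)
p(D, q) = 1 (p(D, q) = 5 - 4 = 1)
G(Z) = Z (G(Z) = 1*Z = Z)
G(-67)/4740 + 2343/d = -67/4740 + 2343/((I*√1671)) = -67*1/4740 + 2343*(-I*√1671/1671) = -67/4740 - 781*I*√1671/557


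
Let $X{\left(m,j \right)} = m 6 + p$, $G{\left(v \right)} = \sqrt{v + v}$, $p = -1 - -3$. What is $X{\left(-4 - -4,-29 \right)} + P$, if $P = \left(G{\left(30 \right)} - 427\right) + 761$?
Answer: $336 + 2 \sqrt{15} \approx 343.75$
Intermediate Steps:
$p = 2$ ($p = -1 + 3 = 2$)
$G{\left(v \right)} = \sqrt{2} \sqrt{v}$ ($G{\left(v \right)} = \sqrt{2 v} = \sqrt{2} \sqrt{v}$)
$P = 334 + 2 \sqrt{15}$ ($P = \left(\sqrt{2} \sqrt{30} - 427\right) + 761 = \left(2 \sqrt{15} - 427\right) + 761 = \left(-427 + 2 \sqrt{15}\right) + 761 = 334 + 2 \sqrt{15} \approx 341.75$)
$X{\left(m,j \right)} = 2 + 6 m$ ($X{\left(m,j \right)} = m 6 + 2 = 6 m + 2 = 2 + 6 m$)
$X{\left(-4 - -4,-29 \right)} + P = \left(2 + 6 \left(-4 - -4\right)\right) + \left(334 + 2 \sqrt{15}\right) = \left(2 + 6 \left(-4 + 4\right)\right) + \left(334 + 2 \sqrt{15}\right) = \left(2 + 6 \cdot 0\right) + \left(334 + 2 \sqrt{15}\right) = \left(2 + 0\right) + \left(334 + 2 \sqrt{15}\right) = 2 + \left(334 + 2 \sqrt{15}\right) = 336 + 2 \sqrt{15}$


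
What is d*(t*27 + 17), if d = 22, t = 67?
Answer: 40172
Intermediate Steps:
d*(t*27 + 17) = 22*(67*27 + 17) = 22*(1809 + 17) = 22*1826 = 40172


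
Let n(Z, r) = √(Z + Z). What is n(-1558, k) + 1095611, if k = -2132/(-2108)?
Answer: 1095611 + 2*I*√779 ≈ 1.0956e+6 + 55.821*I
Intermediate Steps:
k = 533/527 (k = -2132*(-1/2108) = 533/527 ≈ 1.0114)
n(Z, r) = √2*√Z (n(Z, r) = √(2*Z) = √2*√Z)
n(-1558, k) + 1095611 = √2*√(-1558) + 1095611 = √2*(I*√1558) + 1095611 = 2*I*√779 + 1095611 = 1095611 + 2*I*√779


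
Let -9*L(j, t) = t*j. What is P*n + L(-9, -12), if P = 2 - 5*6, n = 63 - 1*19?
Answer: -1244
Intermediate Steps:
L(j, t) = -j*t/9 (L(j, t) = -t*j/9 = -j*t/9)
n = 44 (n = 63 - 19 = 44)
P = -28 (P = 2 - 30 = -28)
P*n + L(-9, -12) = -28*44 - ⅑*(-9)*(-12) = -1232 - 12 = -1244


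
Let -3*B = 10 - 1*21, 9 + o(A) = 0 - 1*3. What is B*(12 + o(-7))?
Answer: 0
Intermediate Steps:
o(A) = -12 (o(A) = -9 + (0 - 1*3) = -9 + (0 - 3) = -9 - 3 = -12)
B = 11/3 (B = -(10 - 1*21)/3 = -(10 - 21)/3 = -1/3*(-11) = 11/3 ≈ 3.6667)
B*(12 + o(-7)) = 11*(12 - 12)/3 = (11/3)*0 = 0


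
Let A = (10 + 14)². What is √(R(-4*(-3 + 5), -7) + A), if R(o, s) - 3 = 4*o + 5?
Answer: 2*√138 ≈ 23.495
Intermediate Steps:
R(o, s) = 8 + 4*o (R(o, s) = 3 + (4*o + 5) = 3 + (5 + 4*o) = 8 + 4*o)
A = 576 (A = 24² = 576)
√(R(-4*(-3 + 5), -7) + A) = √((8 + 4*(-4*(-3 + 5))) + 576) = √((8 + 4*(-4*2)) + 576) = √((8 + 4*(-8)) + 576) = √((8 - 32) + 576) = √(-24 + 576) = √552 = 2*√138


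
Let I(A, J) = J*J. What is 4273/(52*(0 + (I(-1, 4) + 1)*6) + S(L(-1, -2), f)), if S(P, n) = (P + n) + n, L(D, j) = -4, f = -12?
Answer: 4273/5276 ≈ 0.80989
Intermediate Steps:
I(A, J) = J²
S(P, n) = P + 2*n
4273/(52*(0 + (I(-1, 4) + 1)*6) + S(L(-1, -2), f)) = 4273/(52*(0 + (4² + 1)*6) + (-4 + 2*(-12))) = 4273/(52*(0 + (16 + 1)*6) + (-4 - 24)) = 4273/(52*(0 + 17*6) - 28) = 4273/(52*(0 + 102) - 28) = 4273/(52*102 - 28) = 4273/(5304 - 28) = 4273/5276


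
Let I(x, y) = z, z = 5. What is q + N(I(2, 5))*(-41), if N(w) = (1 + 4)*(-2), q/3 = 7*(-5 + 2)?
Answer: 347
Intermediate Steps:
I(x, y) = 5
q = -63 (q = 3*(7*(-5 + 2)) = 3*(7*(-3)) = 3*(-21) = -63)
N(w) = -10 (N(w) = 5*(-2) = -10)
q + N(I(2, 5))*(-41) = -63 - 10*(-41) = -63 + 410 = 347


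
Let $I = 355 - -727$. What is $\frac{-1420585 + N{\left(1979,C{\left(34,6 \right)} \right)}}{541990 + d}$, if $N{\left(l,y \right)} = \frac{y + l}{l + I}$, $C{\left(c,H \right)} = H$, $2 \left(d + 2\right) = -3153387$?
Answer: $\frac{8696817400}{6334467071} \approx 1.3729$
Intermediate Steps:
$d = - \frac{3153391}{2}$ ($d = -2 + \frac{1}{2} \left(-3153387\right) = -2 - \frac{3153387}{2} = - \frac{3153391}{2} \approx -1.5767 \cdot 10^{6}$)
$I = 1082$ ($I = 355 + 727 = 1082$)
$N{\left(l,y \right)} = \frac{l + y}{1082 + l}$ ($N{\left(l,y \right)} = \frac{y + l}{l + 1082} = \frac{l + y}{1082 + l}$)
$\frac{-1420585 + N{\left(1979,C{\left(34,6 \right)} \right)}}{541990 + d} = \frac{-1420585 + \frac{1979 + 6}{1082 + 1979}}{541990 - \frac{3153391}{2}} = \frac{-1420585 + \frac{1}{3061} \cdot 1985}{- \frac{2069411}{2}} = \left(-1420585 + \frac{1}{3061} \cdot 1985\right) \left(- \frac{2}{2069411}\right) = \left(-1420585 + \frac{1985}{3061}\right) \left(- \frac{2}{2069411}\right) = \left(- \frac{4348408700}{3061}\right) \left(- \frac{2}{2069411}\right) = \frac{8696817400}{6334467071}$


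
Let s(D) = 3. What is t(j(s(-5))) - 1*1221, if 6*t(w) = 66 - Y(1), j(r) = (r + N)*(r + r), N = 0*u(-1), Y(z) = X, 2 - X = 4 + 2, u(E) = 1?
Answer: -3628/3 ≈ -1209.3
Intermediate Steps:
X = -4 (X = 2 - (4 + 2) = 2 - 1*6 = 2 - 6 = -4)
Y(z) = -4
N = 0 (N = 0*1 = 0)
j(r) = 2*r**2 (j(r) = (r + 0)*(r + r) = r*(2*r) = 2*r**2)
t(w) = 35/3 (t(w) = (66 - 1*(-4))/6 = (66 + 4)/6 = (1/6)*70 = 35/3)
t(j(s(-5))) - 1*1221 = 35/3 - 1*1221 = 35/3 - 1221 = -3628/3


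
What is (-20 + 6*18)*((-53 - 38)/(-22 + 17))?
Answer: 8008/5 ≈ 1601.6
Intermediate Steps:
(-20 + 6*18)*((-53 - 38)/(-22 + 17)) = (-20 + 108)*(-91/(-5)) = 88*(-91*(-⅕)) = 88*(91/5) = 8008/5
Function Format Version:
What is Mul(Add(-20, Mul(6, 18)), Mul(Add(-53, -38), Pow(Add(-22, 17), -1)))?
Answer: Rational(8008, 5) ≈ 1601.6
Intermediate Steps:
Mul(Add(-20, Mul(6, 18)), Mul(Add(-53, -38), Pow(Add(-22, 17), -1))) = Mul(Add(-20, 108), Mul(-91, Pow(-5, -1))) = Mul(88, Mul(-91, Rational(-1, 5))) = Mul(88, Rational(91, 5)) = Rational(8008, 5)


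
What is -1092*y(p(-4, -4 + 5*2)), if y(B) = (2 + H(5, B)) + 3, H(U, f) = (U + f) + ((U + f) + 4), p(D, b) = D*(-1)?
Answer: -29484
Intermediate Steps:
p(D, b) = -D
H(U, f) = 4 + 2*U + 2*f (H(U, f) = (U + f) + (4 + U + f) = 4 + 2*U + 2*f)
y(B) = 19 + 2*B (y(B) = (2 + (4 + 2*5 + 2*B)) + 3 = (2 + (4 + 10 + 2*B)) + 3 = (2 + (14 + 2*B)) + 3 = (16 + 2*B) + 3 = 19 + 2*B)
-1092*y(p(-4, -4 + 5*2)) = -1092*(19 + 2*(-1*(-4))) = -1092*(19 + 2*4) = -1092*(19 + 8) = -1092*27 = -29484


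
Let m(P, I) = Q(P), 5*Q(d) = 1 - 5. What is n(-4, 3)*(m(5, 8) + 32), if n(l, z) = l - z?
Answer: -1092/5 ≈ -218.40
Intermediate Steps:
Q(d) = -⅘ (Q(d) = (1 - 5)/5 = (⅕)*(-4) = -⅘)
m(P, I) = -⅘
n(-4, 3)*(m(5, 8) + 32) = (-4 - 1*3)*(-⅘ + 32) = (-4 - 3)*(156/5) = -7*156/5 = -1092/5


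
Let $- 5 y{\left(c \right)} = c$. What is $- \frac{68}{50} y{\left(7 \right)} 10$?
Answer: $\frac{476}{25} \approx 19.04$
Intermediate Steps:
$y{\left(c \right)} = - \frac{c}{5}$
$- \frac{68}{50} y{\left(7 \right)} 10 = - \frac{68}{50} \left(\left(- \frac{1}{5}\right) 7\right) 10 = \left(-68\right) \frac{1}{50} \left(- \frac{7}{5}\right) 10 = \left(- \frac{34}{25}\right) \left(- \frac{7}{5}\right) 10 = \frac{238}{125} \cdot 10 = \frac{476}{25}$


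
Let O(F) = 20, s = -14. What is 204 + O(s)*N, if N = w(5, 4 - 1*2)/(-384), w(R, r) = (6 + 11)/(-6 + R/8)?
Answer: 105349/516 ≈ 204.16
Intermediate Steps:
w(R, r) = 17/(-6 + R/8) (w(R, r) = 17/(-6 + R*(⅛)) = 17/(-6 + R/8))
N = 17/2064 (N = (136/(-48 + 5))/(-384) = (136/(-43))*(-1/384) = (136*(-1/43))*(-1/384) = -136/43*(-1/384) = 17/2064 ≈ 0.0082364)
204 + O(s)*N = 204 + 20*(17/2064) = 204 + 85/516 = 105349/516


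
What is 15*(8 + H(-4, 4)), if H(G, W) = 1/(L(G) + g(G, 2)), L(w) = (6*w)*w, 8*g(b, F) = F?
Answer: 9252/77 ≈ 120.16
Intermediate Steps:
g(b, F) = F/8
L(w) = 6*w**2
H(G, W) = 1/(1/4 + 6*G**2) (H(G, W) = 1/(6*G**2 + (1/8)*2) = 1/(6*G**2 + 1/4) = 1/(1/4 + 6*G**2))
15*(8 + H(-4, 4)) = 15*(8 + 4/(1 + 24*(-4)**2)) = 15*(8 + 4/(1 + 24*16)) = 15*(8 + 4/(1 + 384)) = 15*(8 + 4/385) = 15*(3084/385) = 9252/77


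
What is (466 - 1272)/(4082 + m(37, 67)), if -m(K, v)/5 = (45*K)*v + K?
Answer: 31/21303 ≈ 0.0014552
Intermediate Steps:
m(K, v) = -5*K - 225*K*v (m(K, v) = -5*((45*K)*v + K) = -5*(45*K*v + K) = -5*(K + 45*K*v) = -5*K - 225*K*v)
(466 - 1272)/(4082 + m(37, 67)) = (466 - 1272)/(4082 - 5*37*(1 + 45*67)) = -806/(4082 - 5*37*(1 + 3015)) = -806/(4082 - 5*37*3016) = -806/(4082 - 557960) = -806/(-553878) = -806*(-1/553878) = 31/21303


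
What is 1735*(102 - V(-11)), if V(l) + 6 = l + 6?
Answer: 196055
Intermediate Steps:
V(l) = l (V(l) = -6 + (l + 6) = -6 + (6 + l) = l)
1735*(102 - V(-11)) = 1735*(102 - 1*(-11)) = 1735*(102 + 11) = 1735*113 = 196055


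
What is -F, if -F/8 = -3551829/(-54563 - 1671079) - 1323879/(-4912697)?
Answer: 26311467837508/1412926046079 ≈ 18.622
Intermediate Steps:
F = -26311467837508/1412926046079 (F = -8*(-3551829/(-54563 - 1671079) - 1323879/(-4912697)) = -8*(-3551829/(-1725642) - 1323879*(-1/4912697)) = -8*(-3551829*(-1/1725642) + 1323879/4912697) = -8*(1183943/575214 + 1323879/4912697) = -8*6577866959377/2825852092158 = -26311467837508/1412926046079 ≈ -18.622)
-F = -1*(-26311467837508/1412926046079) = 26311467837508/1412926046079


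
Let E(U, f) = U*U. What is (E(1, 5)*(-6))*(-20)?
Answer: 120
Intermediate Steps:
E(U, f) = U²
(E(1, 5)*(-6))*(-20) = (1²*(-6))*(-20) = (1*(-6))*(-20) = -6*(-20) = 120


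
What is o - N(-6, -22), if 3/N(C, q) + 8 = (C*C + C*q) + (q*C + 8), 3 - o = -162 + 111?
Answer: 5399/100 ≈ 53.990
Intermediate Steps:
o = 54 (o = 3 - (-162 + 111) = 3 - 1*(-51) = 3 + 51 = 54)
N(C, q) = 3/(C² + 2*C*q) (N(C, q) = 3/(-8 + ((C*C + C*q) + (q*C + 8))) = 3/(-8 + ((C² + C*q) + (C*q + 8))) = 3/(-8 + ((C² + C*q) + (8 + C*q))) = 3/(-8 + (8 + C² + 2*C*q)) = 3/(C² + 2*C*q))
o - N(-6, -22) = 54 - 3/((-6)*(-6 + 2*(-22))) = 54 - 3*(-1)/(6*(-6 - 44)) = 54 - 3*(-1)/(6*(-50)) = 54 - 3*(-1)*(-1)/(6*50) = 54 - 1*1/100 = 54 - 1/100 = 5399/100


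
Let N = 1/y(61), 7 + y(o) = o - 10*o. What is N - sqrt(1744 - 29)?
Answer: -1/556 - 7*sqrt(35) ≈ -41.414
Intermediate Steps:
y(o) = -7 - 9*o (y(o) = -7 + (o - 10*o) = -7 - 9*o)
N = -1/556 (N = 1/(-7 - 9*61) = 1/(-7 - 549) = 1/(-556) = -1/556 ≈ -0.0017986)
N - sqrt(1744 - 29) = -1/556 - sqrt(1744 - 29) = -1/556 - sqrt(1715) = -1/556 - 7*sqrt(35)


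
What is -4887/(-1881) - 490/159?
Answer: -16073/33231 ≈ -0.48368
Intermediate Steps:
-4887/(-1881) - 490/159 = -4887*(-1/1881) - 490*1/159 = 543/209 - 490/159 = -16073/33231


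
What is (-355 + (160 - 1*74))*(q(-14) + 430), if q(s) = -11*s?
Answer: -157096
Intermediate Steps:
(-355 + (160 - 1*74))*(q(-14) + 430) = (-355 + (160 - 1*74))*(-11*(-14) + 430) = (-355 + (160 - 74))*(154 + 430) = (-355 + 86)*584 = -269*584 = -157096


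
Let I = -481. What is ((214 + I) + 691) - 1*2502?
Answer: -2078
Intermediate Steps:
((214 + I) + 691) - 1*2502 = ((214 - 481) + 691) - 1*2502 = (-267 + 691) - 2502 = 424 - 2502 = -2078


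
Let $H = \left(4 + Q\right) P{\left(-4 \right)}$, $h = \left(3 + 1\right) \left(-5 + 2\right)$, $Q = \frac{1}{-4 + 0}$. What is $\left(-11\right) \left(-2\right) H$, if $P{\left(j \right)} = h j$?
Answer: $3960$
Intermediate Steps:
$Q = - \frac{1}{4}$ ($Q = \frac{1}{-4} = - \frac{1}{4} \approx -0.25$)
$h = -12$ ($h = 4 \left(-3\right) = -12$)
$P{\left(j \right)} = - 12 j$
$H = 180$ ($H = \left(4 - \frac{1}{4}\right) \left(\left(-12\right) \left(-4\right)\right) = \frac{15}{4} \cdot 48 = 180$)
$\left(-11\right) \left(-2\right) H = \left(-11\right) \left(-2\right) 180 = 22 \cdot 180 = 3960$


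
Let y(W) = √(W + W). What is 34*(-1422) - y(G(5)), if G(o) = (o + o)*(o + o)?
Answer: -48348 - 10*√2 ≈ -48362.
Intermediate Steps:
G(o) = 4*o² (G(o) = (2*o)*(2*o) = 4*o²)
y(W) = √2*√W (y(W) = √(2*W) = √2*√W)
34*(-1422) - y(G(5)) = 34*(-1422) - √2*√(4*5²) = -48348 - √2*√(4*25) = -48348 - √2*√100 = -48348 - √2*10 = -48348 - 10*√2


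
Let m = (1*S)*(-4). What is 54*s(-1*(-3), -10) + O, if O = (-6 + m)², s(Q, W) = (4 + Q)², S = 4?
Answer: 3130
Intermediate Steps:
m = -16 (m = (1*4)*(-4) = 4*(-4) = -16)
O = 484 (O = (-6 - 16)² = (-22)² = 484)
54*s(-1*(-3), -10) + O = 54*(4 - 1*(-3))² + 484 = 54*(4 + 3)² + 484 = 54*7² + 484 = 54*49 + 484 = 2646 + 484 = 3130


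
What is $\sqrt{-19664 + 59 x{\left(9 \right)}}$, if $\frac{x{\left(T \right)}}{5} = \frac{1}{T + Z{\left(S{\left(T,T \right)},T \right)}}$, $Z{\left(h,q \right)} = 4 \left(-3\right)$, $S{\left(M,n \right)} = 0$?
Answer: $\frac{i \sqrt{177861}}{3} \approx 140.58 i$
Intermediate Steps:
$Z{\left(h,q \right)} = -12$
$x{\left(T \right)} = \frac{5}{-12 + T}$ ($x{\left(T \right)} = \frac{5}{T - 12} = \frac{5}{-12 + T}$)
$\sqrt{-19664 + 59 x{\left(9 \right)}} = \sqrt{-19664 + 59 \frac{5}{-12 + 9}} = \sqrt{-19664 + 59 \frac{5}{-3}} = \sqrt{-19664 + 59 \cdot 5 \left(- \frac{1}{3}\right)} = \sqrt{-19664 + 59 \left(- \frac{5}{3}\right)} = \sqrt{-19664 - \frac{295}{3}} = \sqrt{- \frac{59287}{3}} = \frac{i \sqrt{177861}}{3}$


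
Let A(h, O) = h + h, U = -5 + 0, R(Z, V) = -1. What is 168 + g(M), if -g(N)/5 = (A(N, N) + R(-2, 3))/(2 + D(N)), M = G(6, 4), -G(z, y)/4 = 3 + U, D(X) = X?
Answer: 321/2 ≈ 160.50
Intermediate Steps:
U = -5
G(z, y) = 8 (G(z, y) = -4*(3 - 5) = -4*(-2) = 8)
A(h, O) = 2*h
M = 8
g(N) = -5*(-1 + 2*N)/(2 + N) (g(N) = -5*(2*N - 1)/(2 + N) = -5*(-1 + 2*N)/(2 + N))
168 + g(M) = 168 + 5*(1 - 2*8)/(2 + 8) = 168 + 5*(1 - 16)/10 = 168 + 5*(⅒)*(-15) = 168 - 15/2 = 321/2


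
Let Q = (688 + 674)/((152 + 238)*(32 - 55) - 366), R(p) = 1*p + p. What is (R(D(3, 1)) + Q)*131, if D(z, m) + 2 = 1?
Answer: -437409/1556 ≈ -281.11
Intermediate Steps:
D(z, m) = -1 (D(z, m) = -2 + 1 = -1)
R(p) = 2*p (R(p) = p + p = 2*p)
Q = -227/1556 (Q = 1362/(390*(-23) - 366) = 1362/(-8970 - 366) = 1362/(-9336) = 1362*(-1/9336) = -227/1556 ≈ -0.14589)
(R(D(3, 1)) + Q)*131 = (2*(-1) - 227/1556)*131 = (-2 - 227/1556)*131 = -3339/1556*131 = -437409/1556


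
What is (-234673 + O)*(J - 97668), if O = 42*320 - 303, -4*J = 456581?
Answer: 46924260152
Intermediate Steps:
J = -456581/4 (J = -1/4*456581 = -456581/4 ≈ -1.1415e+5)
O = 13137 (O = 13440 - 303 = 13137)
(-234673 + O)*(J - 97668) = (-234673 + 13137)*(-456581/4 - 97668) = -221536*(-847253/4) = 46924260152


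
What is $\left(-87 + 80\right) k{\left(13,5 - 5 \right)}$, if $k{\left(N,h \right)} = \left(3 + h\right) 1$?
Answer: $-21$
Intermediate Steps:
$k{\left(N,h \right)} = 3 + h$
$\left(-87 + 80\right) k{\left(13,5 - 5 \right)} = \left(-87 + 80\right) \left(3 + \left(5 - 5\right)\right) = - 7 \left(3 + 0\right) = \left(-7\right) 3 = -21$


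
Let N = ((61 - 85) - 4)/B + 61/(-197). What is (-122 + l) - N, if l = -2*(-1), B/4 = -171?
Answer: -4033388/33687 ≈ -119.73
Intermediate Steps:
B = -684 (B = 4*(-171) = -684)
l = 2
N = -9052/33687 (N = ((61 - 85) - 4)/(-684) + 61/(-197) = (-24 - 4)*(-1/684) + 61*(-1/197) = -28*(-1/684) - 61/197 = 7/171 - 61/197 = -9052/33687 ≈ -0.26871)
(-122 + l) - N = (-122 + 2) - 1*(-9052/33687) = -120 + 9052/33687 = -4033388/33687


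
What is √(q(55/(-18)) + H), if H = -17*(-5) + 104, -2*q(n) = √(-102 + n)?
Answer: √(6804 - 3*I*√3782)/6 ≈ 13.749 - 0.18637*I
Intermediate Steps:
q(n) = -√(-102 + n)/2
H = 189 (H = 85 + 104 = 189)
√(q(55/(-18)) + H) = √(-√(-102 + 55/(-18))/2 + 189) = √(-√(-102 + 55*(-1/18))/2 + 189) = √(-√(-102 - 55/18)/2 + 189) = √(-I*√3782/12 + 189) = √(189 - I*√3782/12)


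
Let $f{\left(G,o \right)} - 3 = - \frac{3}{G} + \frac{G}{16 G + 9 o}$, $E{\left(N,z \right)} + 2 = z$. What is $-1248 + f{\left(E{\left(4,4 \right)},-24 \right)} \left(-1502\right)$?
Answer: $- \frac{160295}{46} \approx -3484.7$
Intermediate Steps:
$E{\left(N,z \right)} = -2 + z$
$f{\left(G,o \right)} = 3 - \frac{3}{G} + \frac{G}{9 o + 16 G}$ ($f{\left(G,o \right)} = 3 + \left(- \frac{3}{G} + \frac{G}{16 G + 9 o}\right) = 3 + \left(- \frac{3}{G} + \frac{G}{9 o + 16 G}\right) = 3 - \frac{3}{G} + \frac{G}{9 o + 16 G}$)
$-1248 + f{\left(E{\left(4,4 \right)},-24 \right)} \left(-1502\right) = -1248 + \frac{- 48 \left(-2 + 4\right) - -648 + 49 \left(-2 + 4\right)^{2} + 27 \left(-2 + 4\right) \left(-24\right)}{\left(-2 + 4\right) \left(9 \left(-24\right) + 16 \left(-2 + 4\right)\right)} \left(-1502\right) = -1248 + \frac{\left(-48\right) 2 + 648 + 49 \cdot 2^{2} + 27 \cdot 2 \left(-24\right)}{2 \left(-216 + 16 \cdot 2\right)} \left(-1502\right) = -1248 + \frac{-96 + 648 + 49 \cdot 4 - 1296}{2 \left(-216 + 32\right)} \left(-1502\right) = -1248 + \frac{-96 + 648 + 196 - 1296}{2 \left(-184\right)} \left(-1502\right) = -1248 + \frac{1}{2} \left(- \frac{1}{184}\right) \left(-548\right) \left(-1502\right) = -1248 + \frac{137}{92} \left(-1502\right) = -1248 - \frac{102887}{46} = - \frac{160295}{46}$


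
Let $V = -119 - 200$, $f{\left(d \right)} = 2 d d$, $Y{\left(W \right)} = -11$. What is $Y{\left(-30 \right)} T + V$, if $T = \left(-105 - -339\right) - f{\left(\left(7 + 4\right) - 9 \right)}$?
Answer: $-2805$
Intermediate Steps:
$f{\left(d \right)} = 2 d^{2}$
$V = -319$
$T = 226$ ($T = \left(-105 - -339\right) - 2 \left(\left(7 + 4\right) - 9\right)^{2} = \left(-105 + 339\right) - 2 \left(11 - 9\right)^{2} = 234 - 2 \cdot 2^{2} = 234 - 2 \cdot 4 = 234 - 8 = 226$)
$Y{\left(-30 \right)} T + V = \left(-11\right) 226 - 319 = -2486 - 319 = -2805$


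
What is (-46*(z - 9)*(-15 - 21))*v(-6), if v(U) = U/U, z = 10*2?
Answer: 18216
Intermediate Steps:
z = 20
v(U) = 1
(-46*(z - 9)*(-15 - 21))*v(-6) = -46*(20 - 9)*(-15 - 21)*1 = -506*(-36)*1 = -46*(-396)*1 = 18216*1 = 18216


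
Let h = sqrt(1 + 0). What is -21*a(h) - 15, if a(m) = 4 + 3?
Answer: -162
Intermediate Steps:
h = 1 (h = sqrt(1) = 1)
a(m) = 7
-21*a(h) - 15 = -21*7 - 15 = -147 - 15 = -162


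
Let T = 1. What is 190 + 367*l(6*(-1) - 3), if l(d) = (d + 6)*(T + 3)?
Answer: -4214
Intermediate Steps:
l(d) = 24 + 4*d (l(d) = (d + 6)*(1 + 3) = (6 + d)*4 = 24 + 4*d)
190 + 367*l(6*(-1) - 3) = 190 + 367*(24 + 4*(6*(-1) - 3)) = 190 + 367*(24 + 4*(-6 - 3)) = 190 + 367*(24 + 4*(-9)) = 190 + 367*(24 - 36) = 190 + 367*(-12) = 190 - 4404 = -4214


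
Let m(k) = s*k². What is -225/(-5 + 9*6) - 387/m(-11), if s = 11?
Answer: -318438/65219 ≈ -4.8826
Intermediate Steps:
m(k) = 11*k²
-225/(-5 + 9*6) - 387/m(-11) = -225/(-5 + 9*6) - 387/(11*(-11)²) = -225/(-5 + 54) - 387/(11*121) = -225/49 - 387/1331 = -318438/65219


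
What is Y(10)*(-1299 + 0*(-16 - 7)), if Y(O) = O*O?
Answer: -129900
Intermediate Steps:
Y(O) = O²
Y(10)*(-1299 + 0*(-16 - 7)) = 10²*(-1299 + 0*(-16 - 7)) = 100*(-1299 + 0*(-23)) = 100*(-1299 + 0) = 100*(-1299) = -129900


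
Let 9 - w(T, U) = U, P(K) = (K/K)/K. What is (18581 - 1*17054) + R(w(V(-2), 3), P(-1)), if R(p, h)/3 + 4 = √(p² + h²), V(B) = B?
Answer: 1515 + 3*√37 ≈ 1533.2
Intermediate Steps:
P(K) = 1/K
w(T, U) = 9 - U
R(p, h) = -12 + 3*√(h² + p²) (R(p, h) = -12 + 3*√(p² + h²) = -12 + 3*√(h² + p²))
(18581 - 1*17054) + R(w(V(-2), 3), P(-1)) = (18581 - 1*17054) + (-12 + 3*√((1/(-1))² + (9 - 1*3)²)) = (18581 - 17054) + (-12 + 3*√((-1)² + (9 - 3)²)) = 1527 + (-12 + 3*√(1 + 6²)) = 1527 + (-12 + 3*√(1 + 36)) = 1527 + (-12 + 3*√37) = 1515 + 3*√37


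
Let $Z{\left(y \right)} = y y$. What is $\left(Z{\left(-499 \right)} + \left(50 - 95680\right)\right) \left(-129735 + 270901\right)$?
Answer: $21650770586$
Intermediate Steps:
$Z{\left(y \right)} = y^{2}$
$\left(Z{\left(-499 \right)} + \left(50 - 95680\right)\right) \left(-129735 + 270901\right) = \left(\left(-499\right)^{2} + \left(50 - 95680\right)\right) \left(-129735 + 270901\right) = \left(249001 + \left(50 - 95680\right)\right) 141166 = \left(249001 - 95630\right) 141166 = 153371 \cdot 141166 = 21650770586$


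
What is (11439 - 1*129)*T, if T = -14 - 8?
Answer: -248820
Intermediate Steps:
T = -22
(11439 - 1*129)*T = (11439 - 1*129)*(-22) = (11439 - 129)*(-22) = 11310*(-22) = -248820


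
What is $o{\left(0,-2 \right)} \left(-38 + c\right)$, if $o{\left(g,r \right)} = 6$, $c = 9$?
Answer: $-174$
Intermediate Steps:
$o{\left(0,-2 \right)} \left(-38 + c\right) = 6 \left(-38 + 9\right) = 6 \left(-29\right) = -174$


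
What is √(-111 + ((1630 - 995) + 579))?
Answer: √1103 ≈ 33.211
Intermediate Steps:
√(-111 + ((1630 - 995) + 579)) = √(-111 + (635 + 579)) = √(-111 + 1214) = √1103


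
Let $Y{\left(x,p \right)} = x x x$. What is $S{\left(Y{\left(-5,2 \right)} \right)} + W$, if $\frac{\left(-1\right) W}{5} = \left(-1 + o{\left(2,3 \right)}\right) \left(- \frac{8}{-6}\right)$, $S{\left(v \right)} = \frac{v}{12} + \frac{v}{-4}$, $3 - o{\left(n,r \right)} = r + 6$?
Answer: $\frac{135}{2} \approx 67.5$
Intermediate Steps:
$o{\left(n,r \right)} = -3 - r$ ($o{\left(n,r \right)} = 3 - \left(r + 6\right) = 3 - \left(6 + r\right) = -3 - r$)
$Y{\left(x,p \right)} = x^{3}$ ($Y{\left(x,p \right)} = x^{2} x = x^{3}$)
$S{\left(v \right)} = - \frac{v}{6}$ ($S{\left(v \right)} = v \frac{1}{12} + v \left(- \frac{1}{4}\right) = \frac{v}{12} - \frac{v}{4} = - \frac{v}{6}$)
$W = \frac{140}{3}$ ($W = - 5 \left(-1 - 6\right) \left(- \frac{8}{-6}\right) = - 5 \left(-1 - 6\right) \left(\left(-8\right) \left(- \frac{1}{6}\right)\right) = - 5 \left(-1 - 6\right) \frac{4}{3} = - 5 \left(\left(-7\right) \frac{4}{3}\right) = \left(-5\right) \left(- \frac{28}{3}\right) = \frac{140}{3} \approx 46.667$)
$S{\left(Y{\left(-5,2 \right)} \right)} + W = - \frac{\left(-5\right)^{3}}{6} + \frac{140}{3} = \left(- \frac{1}{6}\right) \left(-125\right) + \frac{140}{3} = \frac{125}{6} + \frac{140}{3} = \frac{135}{2}$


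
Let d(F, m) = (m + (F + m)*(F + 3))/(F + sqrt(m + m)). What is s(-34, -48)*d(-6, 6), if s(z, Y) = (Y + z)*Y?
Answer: -5904 - 1968*sqrt(3) ≈ -9312.7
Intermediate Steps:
s(z, Y) = Y*(Y + z)
d(F, m) = (m + (3 + F)*(F + m))/(F + sqrt(2)*sqrt(m)) (d(F, m) = (m + (F + m)*(3 + F))/(F + sqrt(2*m)) = (m + (3 + F)*(F + m))/(F + sqrt(2)*sqrt(m)))
s(-34, -48)*d(-6, 6) = (-48*(-48 - 34))*(((-6)**2 + 3*(-6) + 4*6 - 6*6)/(-6 + sqrt(2)*sqrt(6))) = (-48*(-82))*((36 - 18 + 24 - 36)/(-6 + 2*sqrt(3))) = 3936*(6/(-6 + 2*sqrt(3))) = 23616/(-6 + 2*sqrt(3))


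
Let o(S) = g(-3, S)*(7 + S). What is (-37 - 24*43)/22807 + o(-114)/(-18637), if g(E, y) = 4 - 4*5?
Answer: -58968537/425054059 ≈ -0.13873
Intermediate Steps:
g(E, y) = -16 (g(E, y) = 4 - 20 = -16)
o(S) = -112 - 16*S (o(S) = -16*(7 + S) = -112 - 16*S)
(-37 - 24*43)/22807 + o(-114)/(-18637) = (-37 - 24*43)/22807 + (-112 - 16*(-114))/(-18637) = (-37 - 1032)*(1/22807) + (-112 + 1824)*(-1/18637) = -1069*1/22807 + 1712*(-1/18637) = -1069/22807 - 1712/18637 = -58968537/425054059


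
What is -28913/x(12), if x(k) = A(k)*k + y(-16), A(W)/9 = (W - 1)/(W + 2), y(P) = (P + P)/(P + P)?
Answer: -202391/601 ≈ -336.76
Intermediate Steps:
y(P) = 1 (y(P) = (2*P)/((2*P)) = (2*P)*(1/(2*P)) = 1)
A(W) = 9*(-1 + W)/(2 + W) (A(W) = 9*((W - 1)/(W + 2)) = 9*((-1 + W)/(2 + W)) = 9*(-1 + W)/(2 + W))
x(k) = 1 + 9*k*(-1 + k)/(2 + k) (x(k) = (9*(-1 + k)/(2 + k))*k + 1 = 9*k*(-1 + k)/(2 + k) + 1 = 1 + 9*k*(-1 + k)/(2 + k))
-28913/x(12) = -28913*(2 + 12)/(2 + 12 + 9*12*(-1 + 12)) = -28913*14/(2 + 12 + 9*12*11) = -28913*14/(2 + 12 + 1188) = -28913/((1/14)*1202) = -28913/601/7 = -28913*7/601 = -202391/601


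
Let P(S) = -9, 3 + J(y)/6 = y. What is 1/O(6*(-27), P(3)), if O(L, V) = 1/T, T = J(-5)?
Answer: -48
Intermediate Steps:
J(y) = -18 + 6*y
T = -48 (T = -18 + 6*(-5) = -18 - 30 = -48)
O(L, V) = -1/48 (O(L, V) = 1/(-48) = -1/48)
1/O(6*(-27), P(3)) = 1/(-1/48) = -48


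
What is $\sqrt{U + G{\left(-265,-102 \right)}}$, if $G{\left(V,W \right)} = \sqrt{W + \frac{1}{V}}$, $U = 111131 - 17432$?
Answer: $\frac{\sqrt{6580012275 + 265 i \sqrt{7163215}}}{265} \approx 306.1 + 0.016497 i$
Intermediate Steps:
$U = 93699$
$\sqrt{U + G{\left(-265,-102 \right)}} = \sqrt{93699 + \sqrt{-102 + \frac{1}{-265}}} = \sqrt{93699 + \sqrt{-102 - \frac{1}{265}}} = \sqrt{93699 + \sqrt{- \frac{27031}{265}}} = \sqrt{93699 + \frac{i \sqrt{7163215}}{265}}$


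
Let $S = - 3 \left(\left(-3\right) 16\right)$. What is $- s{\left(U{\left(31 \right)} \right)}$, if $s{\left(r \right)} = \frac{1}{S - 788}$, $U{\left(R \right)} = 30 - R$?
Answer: $\frac{1}{644} \approx 0.0015528$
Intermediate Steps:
$S = 144$ ($S = \left(-3\right) \left(-48\right) = 144$)
$s{\left(r \right)} = - \frac{1}{644}$ ($s{\left(r \right)} = \frac{1}{144 - 788} = \frac{1}{-644} = - \frac{1}{644}$)
$- s{\left(U{\left(31 \right)} \right)} = \left(-1\right) \left(- \frac{1}{644}\right) = \frac{1}{644}$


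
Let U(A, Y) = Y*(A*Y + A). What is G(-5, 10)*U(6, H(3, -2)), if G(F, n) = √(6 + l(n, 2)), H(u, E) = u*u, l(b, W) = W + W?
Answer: 540*√10 ≈ 1707.6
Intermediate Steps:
l(b, W) = 2*W
H(u, E) = u²
G(F, n) = √10 (G(F, n) = √(6 + 2*2) = √(6 + 4) = √10)
U(A, Y) = Y*(A + A*Y)
G(-5, 10)*U(6, H(3, -2)) = √10*(6*3²*(1 + 3²)) = √10*(6*9*(1 + 9)) = √10*(6*9*10) = √10*540 = 540*√10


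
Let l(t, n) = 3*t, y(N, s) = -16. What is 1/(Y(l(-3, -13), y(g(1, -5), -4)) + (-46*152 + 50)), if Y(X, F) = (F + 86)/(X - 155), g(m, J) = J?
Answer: -82/569279 ≈ -0.00014404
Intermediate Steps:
Y(X, F) = (86 + F)/(-155 + X)
1/(Y(l(-3, -13), y(g(1, -5), -4)) + (-46*152 + 50)) = 1/((86 - 16)/(-155 + 3*(-3)) + (-46*152 + 50)) = 1/(70/(-155 - 9) + (-6992 + 50)) = 1/(70/(-164) - 6942) = 1/(-1/164*70 - 6942) = 1/(-35/82 - 6942) = 1/(-569279/82) = -82/569279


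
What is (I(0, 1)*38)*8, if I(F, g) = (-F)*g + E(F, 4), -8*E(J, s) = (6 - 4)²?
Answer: -152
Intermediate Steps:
E(J, s) = -½ (E(J, s) = -(6 - 4)²/8 = -⅛*2² = -⅛*4 = -½)
I(F, g) = -½ - F*g (I(F, g) = (-F)*g - ½ = -F*g - ½ = -½ - F*g)
(I(0, 1)*38)*8 = ((-½ - 1*0*1)*38)*8 = ((-½ + 0)*38)*8 = -½*38*8 = -19*8 = -152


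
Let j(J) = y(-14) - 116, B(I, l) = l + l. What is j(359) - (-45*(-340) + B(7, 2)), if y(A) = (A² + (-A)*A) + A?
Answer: -15434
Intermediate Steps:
B(I, l) = 2*l
y(A) = A (y(A) = (A² - A²) + A = 0 + A = A)
j(J) = -130 (j(J) = -14 - 116 = -130)
j(359) - (-45*(-340) + B(7, 2)) = -130 - (-45*(-340) + 2*2) = -130 - (15300 + 4) = -130 - 1*15304 = -130 - 15304 = -15434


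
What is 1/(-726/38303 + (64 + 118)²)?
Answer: 38303/1268747846 ≈ 3.0190e-5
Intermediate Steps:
1/(-726/38303 + (64 + 118)²) = 1/(-726*1/38303 + 182²) = 1/(-726/38303 + 33124) = 1/(1268747846/38303) = 38303/1268747846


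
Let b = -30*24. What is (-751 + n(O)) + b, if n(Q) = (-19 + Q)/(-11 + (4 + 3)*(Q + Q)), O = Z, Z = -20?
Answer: -142674/97 ≈ -1470.9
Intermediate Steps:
O = -20
b = -720
n(Q) = (-19 + Q)/(-11 + 14*Q) (n(Q) = (-19 + Q)/(-11 + 7*(2*Q)) = (-19 + Q)/(-11 + 14*Q))
(-751 + n(O)) + b = (-751 + (-19 - 20)/(-11 + 14*(-20))) - 720 = (-751 - 39/(-11 - 280)) - 720 = (-751 - 39/(-291)) - 720 = (-751 - 1/291*(-39)) - 720 = (-751 + 13/97) - 720 = -72834/97 - 720 = -142674/97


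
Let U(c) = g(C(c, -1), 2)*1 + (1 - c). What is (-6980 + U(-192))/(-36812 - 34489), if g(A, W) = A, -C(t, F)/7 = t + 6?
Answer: 5485/71301 ≈ 0.076927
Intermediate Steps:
C(t, F) = -42 - 7*t (C(t, F) = -7*(t + 6) = -7*(6 + t) = -42 - 7*t)
U(c) = -41 - 8*c (U(c) = (-42 - 7*c)*1 + (1 - c) = (-42 - 7*c) + (1 - c) = -41 - 8*c)
(-6980 + U(-192))/(-36812 - 34489) = (-6980 + (-41 - 8*(-192)))/(-36812 - 34489) = (-6980 + (-41 + 1536))/(-71301) = (-6980 + 1495)*(-1/71301) = -5485*(-1/71301) = 5485/71301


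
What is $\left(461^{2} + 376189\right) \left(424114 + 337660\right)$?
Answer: $448463971540$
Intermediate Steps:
$\left(461^{2} + 376189\right) \left(424114 + 337660\right) = \left(212521 + 376189\right) 761774 = 588710 \cdot 761774 = 448463971540$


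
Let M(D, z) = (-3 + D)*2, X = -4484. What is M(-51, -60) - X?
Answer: 4376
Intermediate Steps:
M(D, z) = -6 + 2*D
M(-51, -60) - X = (-6 + 2*(-51)) - 1*(-4484) = (-6 - 102) + 4484 = -108 + 4484 = 4376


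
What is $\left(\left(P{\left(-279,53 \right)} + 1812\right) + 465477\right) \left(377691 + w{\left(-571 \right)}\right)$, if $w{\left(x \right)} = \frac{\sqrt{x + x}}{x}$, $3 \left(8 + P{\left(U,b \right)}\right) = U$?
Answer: $176452702908 - \frac{467188 i \sqrt{1142}}{571} \approx 1.7645 \cdot 10^{11} - 27650.0 i$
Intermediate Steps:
$P{\left(U,b \right)} = -8 + \frac{U}{3}$
$w{\left(x \right)} = \frac{\sqrt{2}}{\sqrt{x}}$ ($w{\left(x \right)} = \frac{\sqrt{2 x}}{x} = \frac{\sqrt{2} \sqrt{x}}{x} = \frac{\sqrt{2}}{\sqrt{x}}$)
$\left(\left(P{\left(-279,53 \right)} + 1812\right) + 465477\right) \left(377691 + w{\left(-571 \right)}\right) = \left(\left(\left(-8 + \frac{1}{3} \left(-279\right)\right) + 1812\right) + 465477\right) \left(377691 + \frac{\sqrt{2}}{i \sqrt{571}}\right) = \left(\left(\left(-8 - 93\right) + 1812\right) + 465477\right) \left(377691 + \sqrt{2} \left(- \frac{i \sqrt{571}}{571}\right)\right) = \left(\left(-101 + 1812\right) + 465477\right) \left(377691 - \frac{i \sqrt{1142}}{571}\right) = \left(1711 + 465477\right) \left(377691 - \frac{i \sqrt{1142}}{571}\right) = 467188 \left(377691 - \frac{i \sqrt{1142}}{571}\right) = 176452702908 - \frac{467188 i \sqrt{1142}}{571}$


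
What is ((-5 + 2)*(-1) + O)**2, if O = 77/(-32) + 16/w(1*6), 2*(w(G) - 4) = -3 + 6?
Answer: 1520289/123904 ≈ 12.270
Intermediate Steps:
w(G) = 11/2 (w(G) = 4 + (-3 + 6)/2 = 4 + (1/2)*3 = 4 + 3/2 = 11/2)
O = 177/352 (O = 77/(-32) + 16/(11/2) = 77*(-1/32) + 16*(2/11) = -77/32 + 32/11 = 177/352 ≈ 0.50284)
((-5 + 2)*(-1) + O)**2 = ((-5 + 2)*(-1) + 177/352)**2 = (-3*(-1) + 177/352)**2 = (3 + 177/352)**2 = (1233/352)**2 = 1520289/123904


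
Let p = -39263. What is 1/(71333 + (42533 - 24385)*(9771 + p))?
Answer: -1/535149483 ≈ -1.8686e-9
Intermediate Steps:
1/(71333 + (42533 - 24385)*(9771 + p)) = 1/(71333 + (42533 - 24385)*(9771 - 39263)) = 1/(71333 + 18148*(-29492)) = 1/(71333 - 535220816) = 1/(-535149483) = -1/535149483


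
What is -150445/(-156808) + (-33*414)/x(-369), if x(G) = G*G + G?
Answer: 1380353/1607282 ≈ 0.85881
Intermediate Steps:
x(G) = G + G² (x(G) = G² + G = G + G²)
-150445/(-156808) + (-33*414)/x(-369) = -150445/(-156808) + (-33*414)/((-369*(1 - 369))) = -150445*(-1/156808) - 13662/((-369*(-368))) = 150445/156808 - 13662/135792 = 150445/156808 - 13662*1/135792 = 150445/156808 - 33/328 = 1380353/1607282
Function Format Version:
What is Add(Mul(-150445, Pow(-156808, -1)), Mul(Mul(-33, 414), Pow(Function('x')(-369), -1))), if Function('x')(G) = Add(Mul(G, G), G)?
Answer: Rational(1380353, 1607282) ≈ 0.85881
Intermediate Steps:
Function('x')(G) = Add(G, Pow(G, 2)) (Function('x')(G) = Add(Pow(G, 2), G) = Add(G, Pow(G, 2)))
Add(Mul(-150445, Pow(-156808, -1)), Mul(Mul(-33, 414), Pow(Function('x')(-369), -1))) = Add(Mul(-150445, Pow(-156808, -1)), Mul(Mul(-33, 414), Pow(Mul(-369, Add(1, -369)), -1))) = Add(Mul(-150445, Rational(-1, 156808)), Mul(-13662, Pow(Mul(-369, -368), -1))) = Add(Rational(150445, 156808), Mul(-13662, Pow(135792, -1))) = Add(Rational(150445, 156808), Mul(-13662, Rational(1, 135792))) = Add(Rational(150445, 156808), Rational(-33, 328)) = Rational(1380353, 1607282)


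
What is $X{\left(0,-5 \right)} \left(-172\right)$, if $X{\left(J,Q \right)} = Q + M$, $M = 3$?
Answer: $344$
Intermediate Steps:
$X{\left(J,Q \right)} = 3 + Q$ ($X{\left(J,Q \right)} = Q + 3 = 3 + Q$)
$X{\left(0,-5 \right)} \left(-172\right) = \left(3 - 5\right) \left(-172\right) = \left(-2\right) \left(-172\right) = 344$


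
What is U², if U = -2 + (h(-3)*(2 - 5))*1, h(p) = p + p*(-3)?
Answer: 400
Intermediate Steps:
h(p) = -2*p (h(p) = p - 3*p = -2*p)
U = -20 (U = -2 + ((-2*(-3))*(2 - 5))*1 = -2 + (6*(-3))*1 = -2 - 18*1 = -2 - 18 = -20)
U² = (-20)² = 400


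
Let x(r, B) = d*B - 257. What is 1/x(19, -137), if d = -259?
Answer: 1/35226 ≈ 2.8388e-5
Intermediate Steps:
x(r, B) = -257 - 259*B (x(r, B) = -259*B - 257 = -257 - 259*B)
1/x(19, -137) = 1/(-257 - 259*(-137)) = 1/(-257 + 35483) = 1/35226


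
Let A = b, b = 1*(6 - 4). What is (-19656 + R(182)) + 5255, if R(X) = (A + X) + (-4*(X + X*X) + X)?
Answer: -147259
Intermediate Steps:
b = 2 (b = 1*2 = 2)
A = 2
R(X) = 2 - 4*X**2 - 2*X (R(X) = (2 + X) + (-4*(X + X*X) + X) = (2 + X) + (-4*(X + X**2) + X) = (2 + X) + ((-4*X - 4*X**2) + X) = (2 + X) + (-4*X**2 - 3*X) = 2 - 4*X**2 - 2*X)
(-19656 + R(182)) + 5255 = (-19656 + (2 - 4*182**2 - 2*182)) + 5255 = (-19656 + (2 - 4*33124 - 364)) + 5255 = (-19656 + (2 - 132496 - 364)) + 5255 = (-19656 - 132858) + 5255 = -152514 + 5255 = -147259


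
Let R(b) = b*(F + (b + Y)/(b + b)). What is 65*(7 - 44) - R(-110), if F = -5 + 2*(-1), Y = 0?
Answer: -3120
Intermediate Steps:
F = -7 (F = -5 - 2 = -7)
R(b) = -13*b/2 (R(b) = b*(-7 + (b + 0)/(b + b)) = b*(-7 + b/((2*b))) = b*(-7 + b*(1/(2*b))) = b*(-7 + ½) = b*(-13/2) = -13*b/2)
65*(7 - 44) - R(-110) = 65*(7 - 44) - (-13)*(-110)/2 = 65*(-37) - 1*715 = -2405 - 715 = -3120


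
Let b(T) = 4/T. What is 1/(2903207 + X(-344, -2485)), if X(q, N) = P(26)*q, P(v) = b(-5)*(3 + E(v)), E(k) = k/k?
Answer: 5/14521539 ≈ 3.4432e-7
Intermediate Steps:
E(k) = 1
P(v) = -16/5 (P(v) = (4/(-5))*(3 + 1) = (4*(-⅕))*4 = -⅘*4 = -16/5)
X(q, N) = -16*q/5
1/(2903207 + X(-344, -2485)) = 1/(2903207 - 16/5*(-344)) = 1/(2903207 + 5504/5) = 1/(14521539/5) = 5/14521539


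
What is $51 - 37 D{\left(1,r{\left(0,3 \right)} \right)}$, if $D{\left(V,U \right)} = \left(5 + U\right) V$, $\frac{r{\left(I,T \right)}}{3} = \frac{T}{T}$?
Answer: $-245$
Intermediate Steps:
$r{\left(I,T \right)} = 3$ ($r{\left(I,T \right)} = 3 \frac{T}{T} = 3 \cdot 1 = 3$)
$D{\left(V,U \right)} = V \left(5 + U\right)$
$51 - 37 D{\left(1,r{\left(0,3 \right)} \right)} = 51 - 37 \cdot 1 \left(5 + 3\right) = 51 - 37 \cdot 1 \cdot 8 = 51 - 296 = -245$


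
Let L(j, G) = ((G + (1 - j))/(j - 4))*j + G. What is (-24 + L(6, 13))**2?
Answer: 169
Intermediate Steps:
L(j, G) = G + j*(1 + G - j)/(-4 + j) (L(j, G) = ((1 + G - j)/(-4 + j))*j + G = j*(1 + G - j)/(-4 + j) + G = G + j*(1 + G - j)/(-4 + j))
(-24 + L(6, 13))**2 = (-24 + (6 - 1*6**2 - 4*13 + 2*13*6)/(-4 + 6))**2 = (-24 + (6 - 1*36 - 52 + 156)/2)**2 = (-24 + (6 - 36 - 52 + 156)/2)**2 = (-24 + (1/2)*74)**2 = (-24 + 37)**2 = 13**2 = 169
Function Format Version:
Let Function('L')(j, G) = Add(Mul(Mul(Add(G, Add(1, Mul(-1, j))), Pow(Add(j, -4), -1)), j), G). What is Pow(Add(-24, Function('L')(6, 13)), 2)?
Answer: 169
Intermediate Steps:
Function('L')(j, G) = Add(G, Mul(j, Pow(Add(-4, j), -1), Add(1, G, Mul(-1, j)))) (Function('L')(j, G) = Add(Mul(Mul(Add(1, G, Mul(-1, j)), Pow(Add(-4, j), -1)), j), G) = Add(Mul(Mul(Pow(Add(-4, j), -1), Add(1, G, Mul(-1, j))), j), G) = Add(Mul(j, Pow(Add(-4, j), -1), Add(1, G, Mul(-1, j))), G) = Add(G, Mul(j, Pow(Add(-4, j), -1), Add(1, G, Mul(-1, j)))))
Pow(Add(-24, Function('L')(6, 13)), 2) = Pow(Add(-24, Mul(Pow(Add(-4, 6), -1), Add(6, Mul(-1, Pow(6, 2)), Mul(-4, 13), Mul(2, 13, 6)))), 2) = Pow(Add(-24, Mul(Pow(2, -1), Add(6, Mul(-1, 36), -52, 156))), 2) = Pow(Add(-24, Mul(Rational(1, 2), Add(6, -36, -52, 156))), 2) = Pow(Add(-24, Mul(Rational(1, 2), 74)), 2) = Pow(Add(-24, 37), 2) = Pow(13, 2) = 169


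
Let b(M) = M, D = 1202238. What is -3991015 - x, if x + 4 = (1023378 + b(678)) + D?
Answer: -6217305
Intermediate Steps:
x = 2226290 (x = -4 + ((1023378 + 678) + 1202238) = -4 + (1024056 + 1202238) = -4 + 2226294 = 2226290)
-3991015 - x = -3991015 - 1*2226290 = -3991015 - 2226290 = -6217305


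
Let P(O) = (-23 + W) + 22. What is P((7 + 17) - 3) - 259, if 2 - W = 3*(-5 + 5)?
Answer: -258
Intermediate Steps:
W = 2 (W = 2 - 3*(-5 + 5) = 2 - 3*0 = 2 - 1*0 = 2 + 0 = 2)
P(O) = 1 (P(O) = (-23 + 2) + 22 = -21 + 22 = 1)
P((7 + 17) - 3) - 259 = 1 - 259 = -258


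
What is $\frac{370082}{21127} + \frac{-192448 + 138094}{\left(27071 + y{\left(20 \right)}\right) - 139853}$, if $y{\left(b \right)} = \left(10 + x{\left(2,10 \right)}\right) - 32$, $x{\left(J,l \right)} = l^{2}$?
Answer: $\frac{7143009781}{396849568} \approx 17.999$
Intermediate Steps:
$y{\left(b \right)} = 78$ ($y{\left(b \right)} = \left(10 + 10^{2}\right) - 32 = \left(10 + 100\right) - 32 = 110 - 32 = 78$)
$\frac{370082}{21127} + \frac{-192448 + 138094}{\left(27071 + y{\left(20 \right)}\right) - 139853} = \frac{370082}{21127} + \frac{-192448 + 138094}{\left(27071 + 78\right) - 139853} = 370082 \cdot \frac{1}{21127} - \frac{54354}{27149 - 139853} = \frac{370082}{21127} - \frac{54354}{-112704} = \frac{370082}{21127} - - \frac{9059}{18784} = \frac{370082}{21127} + \frac{9059}{18784} = \frac{7143009781}{396849568}$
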